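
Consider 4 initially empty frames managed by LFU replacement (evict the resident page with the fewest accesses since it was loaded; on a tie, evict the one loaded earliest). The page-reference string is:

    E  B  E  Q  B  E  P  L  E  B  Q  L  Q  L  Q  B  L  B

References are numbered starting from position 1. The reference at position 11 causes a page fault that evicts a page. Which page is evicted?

pos 1: E -> miss, frames [E]
pos 2: B -> miss, frames [E, B]
pos 3: E -> hit
pos 4: Q -> miss, frames [E, B, Q]
pos 5: B -> hit
pos 6: E -> hit
pos 7: P -> miss, frames [E, B, Q, P]
pos 8: L -> miss, evict Q, frames [E, B, P, L]
pos 9: E -> hit
pos 10: B -> hit
pos 11: Q -> miss, evict P, frames [E, B, L, Q]
At position 11, page P is evicted.

P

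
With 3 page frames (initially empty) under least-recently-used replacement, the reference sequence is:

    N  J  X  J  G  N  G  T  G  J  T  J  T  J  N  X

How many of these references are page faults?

9

N → miss, frames {N}
J → miss, frames {N,J}
X → miss, frames {N,J,X}
J → hit
G → miss, evict N, frames {X,J,G}
N → miss, evict X, frames {J,G,N}
G → hit
T → miss, evict J, frames {N,G,T}
G → hit
J → miss, evict N, frames {T,G,J}
T → hit
J → hit
T → hit
J → hit
N → miss, evict G, frames {T,J,N}
X → miss, evict T, frames {J,N,X}
Page faults: 9.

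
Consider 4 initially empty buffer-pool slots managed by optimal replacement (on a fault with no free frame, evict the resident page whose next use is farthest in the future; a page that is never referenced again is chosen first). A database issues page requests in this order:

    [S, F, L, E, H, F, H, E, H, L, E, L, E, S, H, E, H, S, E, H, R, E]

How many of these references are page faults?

7

S → miss, frames (S)
F → miss, frames (S F)
L → miss, frames (S F L)
E → miss, frames (S F L E)
H → miss, evict S, frames (F L E H)
F → hit
H → hit
E → hit
H → hit
L → hit
E → hit
L → hit
E → hit
S → miss, evict L, frames (F E H S)
H → hit
E → hit
H → hit
S → hit
E → hit
H → hit
R → miss, evict S, frames (F E H R)
E → hit
Page faults: 7.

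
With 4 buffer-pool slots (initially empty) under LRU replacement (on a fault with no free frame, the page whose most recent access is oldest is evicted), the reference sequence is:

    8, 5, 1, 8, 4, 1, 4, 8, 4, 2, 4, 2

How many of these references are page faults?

5

8: fault, frames (8)
5: fault, frames (8 5)
1: fault, frames (8 5 1)
8: hit
4: fault, frames (5 1 8 4)
1: hit
4: hit
8: hit
4: hit
2: fault, evict 5, frames (1 8 4 2)
4: hit
2: hit
Page faults: 5.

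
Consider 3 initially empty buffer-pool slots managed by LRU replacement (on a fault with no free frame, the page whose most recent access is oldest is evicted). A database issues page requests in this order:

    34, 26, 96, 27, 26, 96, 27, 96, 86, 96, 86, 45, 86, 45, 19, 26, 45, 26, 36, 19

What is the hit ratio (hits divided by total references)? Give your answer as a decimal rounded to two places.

0.50

34 → fault, frames (34)
26 → fault, frames (34 26)
96 → fault, frames (34 26 96)
27 → fault, evict 34, frames (26 96 27)
26 → hit
96 → hit
27 → hit
96 → hit
86 → fault, evict 26, frames (27 96 86)
96 → hit
86 → hit
45 → fault, evict 27, frames (96 86 45)
86 → hit
45 → hit
19 → fault, evict 96, frames (86 45 19)
26 → fault, evict 86, frames (45 19 26)
45 → hit
26 → hit
36 → fault, evict 19, frames (45 26 36)
19 → fault, evict 45, frames (26 36 19)
Hits: 10 of 20 references → 10/20 = 0.5000.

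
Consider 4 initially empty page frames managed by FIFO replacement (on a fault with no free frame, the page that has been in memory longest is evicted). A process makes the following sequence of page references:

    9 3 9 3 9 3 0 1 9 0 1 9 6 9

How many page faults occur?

9: miss, frames (9)
3: miss, frames (9 3)
9: hit
3: hit
9: hit
3: hit
0: miss, frames (9 3 0)
1: miss, frames (9 3 0 1)
9: hit
0: hit
1: hit
9: hit
6: miss, evict 9, frames (3 0 1 6)
9: miss, evict 3, frames (0 1 6 9)
Page faults: 6.

6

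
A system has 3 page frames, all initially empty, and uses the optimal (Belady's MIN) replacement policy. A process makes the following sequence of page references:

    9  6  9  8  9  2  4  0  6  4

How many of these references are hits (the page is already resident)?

4

9 → miss, frames [9]
6 → miss, frames [9, 6]
9 → hit
8 → miss, frames [9, 6, 8]
9 → hit
2 → miss, evict 8, frames [9, 6, 2]
4 → miss, evict 2, frames [9, 6, 4]
0 → miss, evict 9, frames [6, 4, 0]
6 → hit
4 → hit
Hits: 4.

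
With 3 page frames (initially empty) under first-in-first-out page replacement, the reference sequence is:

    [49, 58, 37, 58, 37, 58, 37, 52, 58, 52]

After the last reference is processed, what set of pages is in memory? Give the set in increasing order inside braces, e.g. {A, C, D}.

49: fault, frames {49}
58: fault, frames {49,58}
37: fault, frames {49,58,37}
58: hit
37: hit
58: hit
37: hit
52: fault, evict 49, frames {58,37,52}
58: hit
52: hit

{37, 52, 58}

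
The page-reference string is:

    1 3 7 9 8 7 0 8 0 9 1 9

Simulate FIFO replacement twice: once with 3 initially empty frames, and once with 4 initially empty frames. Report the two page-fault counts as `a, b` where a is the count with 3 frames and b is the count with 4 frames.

8, 7

3 frames: F F F F F . F . . . F F → 8 faults.
4 frames: F F F F F . F . . . F . → 7 faults.
7 < 8: adding a frame reduced faults, as is typical.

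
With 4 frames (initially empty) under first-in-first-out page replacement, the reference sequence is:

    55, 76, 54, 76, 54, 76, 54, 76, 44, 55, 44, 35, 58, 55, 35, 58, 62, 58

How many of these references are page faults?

8

55: fault, frames {55}
76: fault, frames {55,76}
54: fault, frames {55,76,54}
76: hit
54: hit
76: hit
54: hit
76: hit
44: fault, frames {55,76,54,44}
55: hit
44: hit
35: fault, evict 55, frames {76,54,44,35}
58: fault, evict 76, frames {54,44,35,58}
55: fault, evict 54, frames {44,35,58,55}
35: hit
58: hit
62: fault, evict 44, frames {35,58,55,62}
58: hit
Page faults: 8.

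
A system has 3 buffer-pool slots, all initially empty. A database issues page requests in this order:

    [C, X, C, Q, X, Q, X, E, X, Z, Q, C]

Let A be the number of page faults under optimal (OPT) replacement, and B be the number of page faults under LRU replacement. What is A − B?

Under OPT: F F . F . . . F . F . F → 6 faults.
Under LRU: F F . F . . . F . F F F → 7 faults.
A − B = 6 − 7 = -1.

-1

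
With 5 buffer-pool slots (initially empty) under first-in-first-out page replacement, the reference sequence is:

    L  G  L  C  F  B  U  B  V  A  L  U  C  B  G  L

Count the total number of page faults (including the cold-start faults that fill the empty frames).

12

L → miss, frames [L]
G → miss, frames [L, G]
L → hit
C → miss, frames [L, G, C]
F → miss, frames [L, G, C, F]
B → miss, frames [L, G, C, F, B]
U → miss, evict L, frames [G, C, F, B, U]
B → hit
V → miss, evict G, frames [C, F, B, U, V]
A → miss, evict C, frames [F, B, U, V, A]
L → miss, evict F, frames [B, U, V, A, L]
U → hit
C → miss, evict B, frames [U, V, A, L, C]
B → miss, evict U, frames [V, A, L, C, B]
G → miss, evict V, frames [A, L, C, B, G]
L → hit
Page faults: 12.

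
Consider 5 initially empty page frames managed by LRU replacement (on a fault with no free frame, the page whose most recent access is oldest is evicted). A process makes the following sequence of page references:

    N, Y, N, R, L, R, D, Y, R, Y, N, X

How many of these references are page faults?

6

N → miss, frames (N)
Y → miss, frames (N Y)
N → hit
R → miss, frames (Y N R)
L → miss, frames (Y N R L)
R → hit
D → miss, frames (Y N L R D)
Y → hit
R → hit
Y → hit
N → hit
X → miss, evict L, frames (D R Y N X)
Page faults: 6.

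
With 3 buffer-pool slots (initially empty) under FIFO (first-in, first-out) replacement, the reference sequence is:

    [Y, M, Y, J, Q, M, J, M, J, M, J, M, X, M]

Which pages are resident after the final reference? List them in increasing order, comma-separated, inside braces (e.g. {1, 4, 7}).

{M, Q, X}

Y: miss, frames {Y}
M: miss, frames {Y,M}
Y: hit
J: miss, frames {Y,M,J}
Q: miss, evict Y, frames {M,J,Q}
M: hit
J: hit
M: hit
J: hit
M: hit
J: hit
M: hit
X: miss, evict M, frames {J,Q,X}
M: miss, evict J, frames {Q,X,M}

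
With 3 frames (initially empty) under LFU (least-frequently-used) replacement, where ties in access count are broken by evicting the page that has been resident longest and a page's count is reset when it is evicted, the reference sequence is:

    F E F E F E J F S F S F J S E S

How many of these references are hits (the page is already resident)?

10

F: miss, frames [F]
E: miss, frames [F, E]
F: hit
E: hit
F: hit
E: hit
J: miss, frames [F, E, J]
F: hit
S: miss, evict J, frames [F, E, S]
F: hit
S: hit
F: hit
J: miss, evict S, frames [F, E, J]
S: miss, evict J, frames [F, E, S]
E: hit
S: hit
Hits: 10.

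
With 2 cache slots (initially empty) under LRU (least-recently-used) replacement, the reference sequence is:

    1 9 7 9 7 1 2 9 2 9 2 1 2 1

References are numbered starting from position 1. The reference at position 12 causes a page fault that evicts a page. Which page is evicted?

pos 1: 1 -> miss, frames {1}
pos 2: 9 -> miss, frames {1,9}
pos 3: 7 -> miss, evict 1, frames {9,7}
pos 4: 9 -> hit
pos 5: 7 -> hit
pos 6: 1 -> miss, evict 9, frames {7,1}
pos 7: 2 -> miss, evict 7, frames {1,2}
pos 8: 9 -> miss, evict 1, frames {2,9}
pos 9: 2 -> hit
pos 10: 9 -> hit
pos 11: 2 -> hit
pos 12: 1 -> miss, evict 9, frames {2,1}
At position 12, page 9 is evicted.

9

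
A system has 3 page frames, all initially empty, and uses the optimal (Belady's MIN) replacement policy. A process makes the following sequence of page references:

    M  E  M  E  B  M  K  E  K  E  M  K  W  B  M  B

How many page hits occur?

M: fault, frames (M)
E: fault, frames (M E)
M: hit
E: hit
B: fault, frames (M E B)
M: hit
K: fault, evict B, frames (M E K)
E: hit
K: hit
E: hit
M: hit
K: hit
W: fault, evict K, frames (M E W)
B: fault, evict W, frames (M E B)
M: hit
B: hit
Hits: 10.

10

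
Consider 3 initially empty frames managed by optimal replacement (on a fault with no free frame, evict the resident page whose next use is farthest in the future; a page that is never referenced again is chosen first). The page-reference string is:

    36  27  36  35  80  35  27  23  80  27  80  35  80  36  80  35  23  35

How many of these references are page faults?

36: miss, frames [36]
27: miss, frames [36, 27]
36: hit
35: miss, frames [36, 27, 35]
80: miss, evict 36, frames [27, 35, 80]
35: hit
27: hit
23: miss, evict 35, frames [27, 80, 23]
80: hit
27: hit
80: hit
35: miss, evict 27, frames [80, 23, 35]
80: hit
36: miss, evict 23, frames [80, 35, 36]
80: hit
35: hit
23: miss, evict 36, frames [80, 35, 23]
35: hit
Page faults: 8.

8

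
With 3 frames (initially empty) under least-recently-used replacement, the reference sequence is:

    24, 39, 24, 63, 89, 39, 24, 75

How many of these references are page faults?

7

24: miss, frames (24)
39: miss, frames (24 39)
24: hit
63: miss, frames (39 24 63)
89: miss, evict 39, frames (24 63 89)
39: miss, evict 24, frames (63 89 39)
24: miss, evict 63, frames (89 39 24)
75: miss, evict 89, frames (39 24 75)
Page faults: 7.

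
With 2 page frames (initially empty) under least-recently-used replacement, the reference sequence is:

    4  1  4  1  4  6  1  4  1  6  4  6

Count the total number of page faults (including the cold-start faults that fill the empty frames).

4 → miss, frames (4)
1 → miss, frames (4 1)
4 → hit
1 → hit
4 → hit
6 → miss, evict 1, frames (4 6)
1 → miss, evict 4, frames (6 1)
4 → miss, evict 6, frames (1 4)
1 → hit
6 → miss, evict 4, frames (1 6)
4 → miss, evict 1, frames (6 4)
6 → hit
Page faults: 7.

7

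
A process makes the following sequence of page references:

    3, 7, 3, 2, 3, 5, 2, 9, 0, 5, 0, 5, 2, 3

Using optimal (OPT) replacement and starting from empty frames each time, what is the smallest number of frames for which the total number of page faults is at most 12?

2

f=1: 14 faults
f=2: 8 faults
f=3: 7 faults
f=4: 6 faults
f=5: 6 faults
f=6: 6 faults
Smallest f with faults ≤ 12 is 2.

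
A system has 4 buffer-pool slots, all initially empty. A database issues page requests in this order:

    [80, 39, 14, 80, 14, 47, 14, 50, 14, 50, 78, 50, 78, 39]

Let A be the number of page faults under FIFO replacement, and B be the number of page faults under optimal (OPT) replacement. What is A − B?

Under FIFO: F F F . . F . F . . F . . F → 7 faults.
Under OPT: F F F . . F . F . . F . . . → 6 faults.
A − B = 7 − 6 = 1.

1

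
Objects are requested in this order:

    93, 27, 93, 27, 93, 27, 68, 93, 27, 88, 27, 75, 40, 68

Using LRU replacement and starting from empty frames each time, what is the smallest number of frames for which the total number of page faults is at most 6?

6

f=1: 14 faults
f=2: 9 faults
f=3: 7 faults
f=4: 7 faults
f=5: 7 faults
f=6: 6 faults
Smallest f with faults ≤ 6 is 6.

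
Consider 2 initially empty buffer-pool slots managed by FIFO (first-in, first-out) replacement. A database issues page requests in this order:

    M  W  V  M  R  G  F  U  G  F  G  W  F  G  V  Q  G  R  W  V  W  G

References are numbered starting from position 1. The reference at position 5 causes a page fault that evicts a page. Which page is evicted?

pos 1: M: miss, frames (M)
pos 2: W: miss, frames (M W)
pos 3: V: miss, evict M, frames (W V)
pos 4: M: miss, evict W, frames (V M)
pos 5: R: miss, evict V, frames (M R)
At position 5, page V is evicted.

V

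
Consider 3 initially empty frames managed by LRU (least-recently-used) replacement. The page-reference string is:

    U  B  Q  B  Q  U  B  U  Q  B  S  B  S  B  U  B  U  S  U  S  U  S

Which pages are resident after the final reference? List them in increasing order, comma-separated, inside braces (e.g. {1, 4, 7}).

U -> miss, frames {U}
B -> miss, frames {U,B}
Q -> miss, frames {U,B,Q}
B -> hit
Q -> hit
U -> hit
B -> hit
U -> hit
Q -> hit
B -> hit
S -> miss, evict U, frames {Q,B,S}
B -> hit
S -> hit
B -> hit
U -> miss, evict Q, frames {S,B,U}
B -> hit
U -> hit
S -> hit
U -> hit
S -> hit
U -> hit
S -> hit

{B, S, U}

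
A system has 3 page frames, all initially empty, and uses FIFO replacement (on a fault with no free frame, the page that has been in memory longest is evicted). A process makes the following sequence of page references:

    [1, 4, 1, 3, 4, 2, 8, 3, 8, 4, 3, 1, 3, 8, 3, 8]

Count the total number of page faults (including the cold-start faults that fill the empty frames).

1: miss, frames [1]
4: miss, frames [1, 4]
1: hit
3: miss, frames [1, 4, 3]
4: hit
2: miss, evict 1, frames [4, 3, 2]
8: miss, evict 4, frames [3, 2, 8]
3: hit
8: hit
4: miss, evict 3, frames [2, 8, 4]
3: miss, evict 2, frames [8, 4, 3]
1: miss, evict 8, frames [4, 3, 1]
3: hit
8: miss, evict 4, frames [3, 1, 8]
3: hit
8: hit
Page faults: 9.

9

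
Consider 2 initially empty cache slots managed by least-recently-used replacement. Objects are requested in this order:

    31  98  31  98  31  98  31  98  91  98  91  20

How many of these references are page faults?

31: fault, frames {31}
98: fault, frames {31,98}
31: hit
98: hit
31: hit
98: hit
31: hit
98: hit
91: fault, evict 31, frames {98,91}
98: hit
91: hit
20: fault, evict 98, frames {91,20}
Page faults: 4.

4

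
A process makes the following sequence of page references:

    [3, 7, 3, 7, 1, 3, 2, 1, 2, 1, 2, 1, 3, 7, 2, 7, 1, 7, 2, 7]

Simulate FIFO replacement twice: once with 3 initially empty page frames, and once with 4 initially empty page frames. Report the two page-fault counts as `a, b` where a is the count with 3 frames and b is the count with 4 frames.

8, 4

3 frames: F F . . F . F . . . . . F F . . F . F . → 8 faults.
4 frames: F F . . F . F . . . . . . . . . . . . . → 4 faults.
4 < 8: adding a frame reduced faults, as is typical.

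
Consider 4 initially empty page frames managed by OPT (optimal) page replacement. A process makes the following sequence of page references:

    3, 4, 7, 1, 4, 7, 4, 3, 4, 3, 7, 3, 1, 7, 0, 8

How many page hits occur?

3: miss, frames [3]
4: miss, frames [3, 4]
7: miss, frames [3, 4, 7]
1: miss, frames [3, 4, 7, 1]
4: hit
7: hit
4: hit
3: hit
4: hit
3: hit
7: hit
3: hit
1: hit
7: hit
0: miss, evict 1, frames [3, 4, 7, 0]
8: miss, evict 0, frames [3, 4, 7, 8]
Hits: 10.

10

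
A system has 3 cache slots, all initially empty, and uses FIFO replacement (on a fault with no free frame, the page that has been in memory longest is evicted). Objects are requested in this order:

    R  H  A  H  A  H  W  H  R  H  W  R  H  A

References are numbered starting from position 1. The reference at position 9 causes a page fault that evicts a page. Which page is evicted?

H

pos 1: R → miss, frames [R]
pos 2: H → miss, frames [R, H]
pos 3: A → miss, frames [R, H, A]
pos 4: H → hit
pos 5: A → hit
pos 6: H → hit
pos 7: W → miss, evict R, frames [H, A, W]
pos 8: H → hit
pos 9: R → miss, evict H, frames [A, W, R]
At position 9, page H is evicted.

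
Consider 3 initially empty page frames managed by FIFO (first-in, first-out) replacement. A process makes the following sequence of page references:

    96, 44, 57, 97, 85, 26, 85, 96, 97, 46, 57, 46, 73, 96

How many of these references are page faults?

12

96: fault, frames [96]
44: fault, frames [96, 44]
57: fault, frames [96, 44, 57]
97: fault, evict 96, frames [44, 57, 97]
85: fault, evict 44, frames [57, 97, 85]
26: fault, evict 57, frames [97, 85, 26]
85: hit
96: fault, evict 97, frames [85, 26, 96]
97: fault, evict 85, frames [26, 96, 97]
46: fault, evict 26, frames [96, 97, 46]
57: fault, evict 96, frames [97, 46, 57]
46: hit
73: fault, evict 97, frames [46, 57, 73]
96: fault, evict 46, frames [57, 73, 96]
Page faults: 12.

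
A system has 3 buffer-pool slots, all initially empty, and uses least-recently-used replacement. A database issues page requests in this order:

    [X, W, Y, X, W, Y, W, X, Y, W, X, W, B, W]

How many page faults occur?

X → fault, frames [X]
W → fault, frames [X, W]
Y → fault, frames [X, W, Y]
X → hit
W → hit
Y → hit
W → hit
X → hit
Y → hit
W → hit
X → hit
W → hit
B → fault, evict Y, frames [X, W, B]
W → hit
Page faults: 4.

4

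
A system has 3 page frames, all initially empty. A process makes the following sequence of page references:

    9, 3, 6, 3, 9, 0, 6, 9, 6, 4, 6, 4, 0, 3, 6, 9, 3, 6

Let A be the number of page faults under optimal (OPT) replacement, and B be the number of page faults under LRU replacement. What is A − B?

-3

Under OPT: F F F . . F . . . F . . . F . F . . → 7 faults.
Under LRU: F F F . . F F . . F . . F F F F . . → 10 faults.
A − B = 7 − 10 = -3.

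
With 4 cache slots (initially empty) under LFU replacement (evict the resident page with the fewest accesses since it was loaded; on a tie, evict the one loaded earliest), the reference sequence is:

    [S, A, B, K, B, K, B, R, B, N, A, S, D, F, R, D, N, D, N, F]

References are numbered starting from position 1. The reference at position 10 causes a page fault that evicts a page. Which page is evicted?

pos 1: S → fault, frames [S]
pos 2: A → fault, frames [S, A]
pos 3: B → fault, frames [S, A, B]
pos 4: K → fault, frames [S, A, B, K]
pos 5: B → hit
pos 6: K → hit
pos 7: B → hit
pos 8: R → fault, evict S, frames [A, B, K, R]
pos 9: B → hit
pos 10: N → fault, evict A, frames [B, K, R, N]
At position 10, page A is evicted.

A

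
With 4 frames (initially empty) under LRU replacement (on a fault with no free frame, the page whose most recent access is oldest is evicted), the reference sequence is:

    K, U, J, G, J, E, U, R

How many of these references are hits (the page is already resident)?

2

K -> fault, frames {K}
U -> fault, frames {K,U}
J -> fault, frames {K,U,J}
G -> fault, frames {K,U,J,G}
J -> hit
E -> fault, evict K, frames {U,G,J,E}
U -> hit
R -> fault, evict G, frames {J,E,U,R}
Hits: 2.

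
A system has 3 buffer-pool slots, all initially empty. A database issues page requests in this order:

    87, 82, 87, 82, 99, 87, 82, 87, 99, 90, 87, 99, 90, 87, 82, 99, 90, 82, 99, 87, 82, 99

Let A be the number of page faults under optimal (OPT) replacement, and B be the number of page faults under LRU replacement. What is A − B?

Under OPT: F F . . F . . . . F . . . . F . . . . F . . → 6 faults.
Under LRU: F F . . F . . . . F . . . . F F F . . F . . → 8 faults.
A − B = 6 − 8 = -2.

-2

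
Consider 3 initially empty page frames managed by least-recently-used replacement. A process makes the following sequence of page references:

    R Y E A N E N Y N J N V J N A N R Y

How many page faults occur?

R → miss, frames (R)
Y → miss, frames (R Y)
E → miss, frames (R Y E)
A → miss, evict R, frames (Y E A)
N → miss, evict Y, frames (E A N)
E → hit
N → hit
Y → miss, evict A, frames (E N Y)
N → hit
J → miss, evict E, frames (Y N J)
N → hit
V → miss, evict Y, frames (J N V)
J → hit
N → hit
A → miss, evict V, frames (J N A)
N → hit
R → miss, evict J, frames (A N R)
Y → miss, evict A, frames (N R Y)
Page faults: 11.

11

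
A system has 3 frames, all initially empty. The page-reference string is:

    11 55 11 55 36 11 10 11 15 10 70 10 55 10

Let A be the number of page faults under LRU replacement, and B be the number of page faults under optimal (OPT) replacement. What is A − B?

Under LRU: F F . . F . F . F . F . F . → 7 faults.
Under OPT: F F . . F . F . F . F . . . → 6 faults.
A − B = 7 − 6 = 1.

1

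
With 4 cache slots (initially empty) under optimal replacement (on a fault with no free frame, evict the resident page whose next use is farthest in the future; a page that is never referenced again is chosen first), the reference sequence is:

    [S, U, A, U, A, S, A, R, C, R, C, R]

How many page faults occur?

5

S: fault, frames (S)
U: fault, frames (S U)
A: fault, frames (S U A)
U: hit
A: hit
S: hit
A: hit
R: fault, frames (S U A R)
C: fault, evict A, frames (S U R C)
R: hit
C: hit
R: hit
Page faults: 5.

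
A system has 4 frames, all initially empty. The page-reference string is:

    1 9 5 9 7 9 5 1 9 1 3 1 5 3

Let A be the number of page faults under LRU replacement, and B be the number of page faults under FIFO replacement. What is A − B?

Under LRU: F F F . F . . . . . F . . . → 5 faults.
Under FIFO: F F F . F . . . . . F F . . → 6 faults.
A − B = 5 − 6 = -1.

-1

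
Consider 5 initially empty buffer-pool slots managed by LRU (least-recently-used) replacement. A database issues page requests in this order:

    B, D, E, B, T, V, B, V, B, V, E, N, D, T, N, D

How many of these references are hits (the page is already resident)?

8

B: fault, frames (B)
D: fault, frames (B D)
E: fault, frames (B D E)
B: hit
T: fault, frames (D E B T)
V: fault, frames (D E B T V)
B: hit
V: hit
B: hit
V: hit
E: hit
N: fault, evict D, frames (T B V E N)
D: fault, evict T, frames (B V E N D)
T: fault, evict B, frames (V E N D T)
N: hit
D: hit
Hits: 8.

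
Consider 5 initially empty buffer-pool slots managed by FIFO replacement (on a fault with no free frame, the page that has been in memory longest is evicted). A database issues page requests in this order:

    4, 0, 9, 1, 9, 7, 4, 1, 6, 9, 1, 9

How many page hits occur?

4 -> fault, frames [4]
0 -> fault, frames [4, 0]
9 -> fault, frames [4, 0, 9]
1 -> fault, frames [4, 0, 9, 1]
9 -> hit
7 -> fault, frames [4, 0, 9, 1, 7]
4 -> hit
1 -> hit
6 -> fault, evict 4, frames [0, 9, 1, 7, 6]
9 -> hit
1 -> hit
9 -> hit
Hits: 6.

6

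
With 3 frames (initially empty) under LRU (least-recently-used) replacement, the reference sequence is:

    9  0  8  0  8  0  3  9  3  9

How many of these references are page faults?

5

9: miss, frames [9]
0: miss, frames [9, 0]
8: miss, frames [9, 0, 8]
0: hit
8: hit
0: hit
3: miss, evict 9, frames [8, 0, 3]
9: miss, evict 8, frames [0, 3, 9]
3: hit
9: hit
Page faults: 5.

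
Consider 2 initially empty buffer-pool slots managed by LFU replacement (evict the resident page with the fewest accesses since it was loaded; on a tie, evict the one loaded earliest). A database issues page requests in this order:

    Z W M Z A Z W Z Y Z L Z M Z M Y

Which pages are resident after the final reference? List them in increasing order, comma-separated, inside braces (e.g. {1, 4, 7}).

Z: fault, frames {Z}
W: fault, frames {Z,W}
M: fault, evict Z, frames {W,M}
Z: fault, evict W, frames {M,Z}
A: fault, evict M, frames {Z,A}
Z: hit
W: fault, evict A, frames {Z,W}
Z: hit
Y: fault, evict W, frames {Z,Y}
Z: hit
L: fault, evict Y, frames {Z,L}
Z: hit
M: fault, evict L, frames {Z,M}
Z: hit
M: hit
Y: fault, evict M, frames {Z,Y}

{Y, Z}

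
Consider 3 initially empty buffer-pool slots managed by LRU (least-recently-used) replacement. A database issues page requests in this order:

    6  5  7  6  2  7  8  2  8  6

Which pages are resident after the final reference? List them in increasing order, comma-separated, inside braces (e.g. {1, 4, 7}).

6: miss, frames [6]
5: miss, frames [6, 5]
7: miss, frames [6, 5, 7]
6: hit
2: miss, evict 5, frames [7, 6, 2]
7: hit
8: miss, evict 6, frames [2, 7, 8]
2: hit
8: hit
6: miss, evict 7, frames [2, 8, 6]

{2, 6, 8}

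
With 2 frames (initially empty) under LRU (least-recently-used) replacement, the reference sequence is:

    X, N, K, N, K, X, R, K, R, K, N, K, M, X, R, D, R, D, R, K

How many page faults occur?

X -> fault, frames (X)
N -> fault, frames (X N)
K -> fault, evict X, frames (N K)
N -> hit
K -> hit
X -> fault, evict N, frames (K X)
R -> fault, evict K, frames (X R)
K -> fault, evict X, frames (R K)
R -> hit
K -> hit
N -> fault, evict R, frames (K N)
K -> hit
M -> fault, evict N, frames (K M)
X -> fault, evict K, frames (M X)
R -> fault, evict M, frames (X R)
D -> fault, evict X, frames (R D)
R -> hit
D -> hit
R -> hit
K -> fault, evict D, frames (R K)
Page faults: 12.

12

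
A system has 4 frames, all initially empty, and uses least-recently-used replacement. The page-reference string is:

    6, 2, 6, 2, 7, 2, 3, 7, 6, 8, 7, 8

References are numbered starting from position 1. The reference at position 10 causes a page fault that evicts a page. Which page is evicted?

2

pos 1: 6 -> miss, frames {6}
pos 2: 2 -> miss, frames {6,2}
pos 3: 6 -> hit
pos 4: 2 -> hit
pos 5: 7 -> miss, frames {6,2,7}
pos 6: 2 -> hit
pos 7: 3 -> miss, frames {6,7,2,3}
pos 8: 7 -> hit
pos 9: 6 -> hit
pos 10: 8 -> miss, evict 2, frames {3,7,6,8}
At position 10, page 2 is evicted.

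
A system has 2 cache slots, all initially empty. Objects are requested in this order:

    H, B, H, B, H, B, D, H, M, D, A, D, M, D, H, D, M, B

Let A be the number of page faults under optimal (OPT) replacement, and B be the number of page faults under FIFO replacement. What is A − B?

Under OPT: F F . . . . F . F . F . F . F . F F → 9 faults.
Under FIFO: F F . . . . F F F F F . F F F . F F → 12 faults.
A − B = 9 − 12 = -3.

-3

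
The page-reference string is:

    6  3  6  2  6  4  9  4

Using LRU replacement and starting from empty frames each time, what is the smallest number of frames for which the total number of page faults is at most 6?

2

f=1: 8 faults
f=2: 5 faults
f=3: 5 faults
f=4: 5 faults
f=5: 5 faults
Smallest f with faults ≤ 6 is 2.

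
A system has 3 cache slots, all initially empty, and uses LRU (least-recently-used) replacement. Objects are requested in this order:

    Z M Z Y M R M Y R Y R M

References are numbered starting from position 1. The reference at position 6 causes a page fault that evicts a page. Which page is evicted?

Z

pos 1: Z -> miss, frames {Z}
pos 2: M -> miss, frames {Z,M}
pos 3: Z -> hit
pos 4: Y -> miss, frames {M,Z,Y}
pos 5: M -> hit
pos 6: R -> miss, evict Z, frames {Y,M,R}
At position 6, page Z is evicted.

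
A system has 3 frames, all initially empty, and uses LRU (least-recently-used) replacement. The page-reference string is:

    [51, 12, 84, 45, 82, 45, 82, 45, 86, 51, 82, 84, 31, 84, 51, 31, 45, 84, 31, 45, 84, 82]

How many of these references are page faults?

51: fault, frames {51}
12: fault, frames {51,12}
84: fault, frames {51,12,84}
45: fault, evict 51, frames {12,84,45}
82: fault, evict 12, frames {84,45,82}
45: hit
82: hit
45: hit
86: fault, evict 84, frames {82,45,86}
51: fault, evict 82, frames {45,86,51}
82: fault, evict 45, frames {86,51,82}
84: fault, evict 86, frames {51,82,84}
31: fault, evict 51, frames {82,84,31}
84: hit
51: fault, evict 82, frames {31,84,51}
31: hit
45: fault, evict 84, frames {51,31,45}
84: fault, evict 51, frames {31,45,84}
31: hit
45: hit
84: hit
82: fault, evict 31, frames {45,84,82}
Page faults: 14.

14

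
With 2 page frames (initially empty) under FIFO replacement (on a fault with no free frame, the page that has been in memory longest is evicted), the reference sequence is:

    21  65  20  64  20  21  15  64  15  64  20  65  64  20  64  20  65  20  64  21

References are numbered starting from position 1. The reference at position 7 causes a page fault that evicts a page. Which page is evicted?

pos 1: 21 -> fault, frames (21)
pos 2: 65 -> fault, frames (21 65)
pos 3: 20 -> fault, evict 21, frames (65 20)
pos 4: 64 -> fault, evict 65, frames (20 64)
pos 5: 20 -> hit
pos 6: 21 -> fault, evict 20, frames (64 21)
pos 7: 15 -> fault, evict 64, frames (21 15)
At position 7, page 64 is evicted.

64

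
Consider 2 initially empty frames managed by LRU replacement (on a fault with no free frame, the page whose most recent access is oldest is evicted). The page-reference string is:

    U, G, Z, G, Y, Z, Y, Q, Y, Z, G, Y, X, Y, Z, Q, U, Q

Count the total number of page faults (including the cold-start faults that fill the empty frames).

13

U -> miss, frames (U)
G -> miss, frames (U G)
Z -> miss, evict U, frames (G Z)
G -> hit
Y -> miss, evict Z, frames (G Y)
Z -> miss, evict G, frames (Y Z)
Y -> hit
Q -> miss, evict Z, frames (Y Q)
Y -> hit
Z -> miss, evict Q, frames (Y Z)
G -> miss, evict Y, frames (Z G)
Y -> miss, evict Z, frames (G Y)
X -> miss, evict G, frames (Y X)
Y -> hit
Z -> miss, evict X, frames (Y Z)
Q -> miss, evict Y, frames (Z Q)
U -> miss, evict Z, frames (Q U)
Q -> hit
Page faults: 13.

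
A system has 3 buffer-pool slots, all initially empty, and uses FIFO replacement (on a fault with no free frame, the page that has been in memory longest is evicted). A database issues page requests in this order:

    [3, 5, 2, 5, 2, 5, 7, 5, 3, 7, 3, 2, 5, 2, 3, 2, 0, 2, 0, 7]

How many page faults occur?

3: miss, frames {3}
5: miss, frames {3,5}
2: miss, frames {3,5,2}
5: hit
2: hit
5: hit
7: miss, evict 3, frames {5,2,7}
5: hit
3: miss, evict 5, frames {2,7,3}
7: hit
3: hit
2: hit
5: miss, evict 2, frames {7,3,5}
2: miss, evict 7, frames {3,5,2}
3: hit
2: hit
0: miss, evict 3, frames {5,2,0}
2: hit
0: hit
7: miss, evict 5, frames {2,0,7}
Page faults: 9.

9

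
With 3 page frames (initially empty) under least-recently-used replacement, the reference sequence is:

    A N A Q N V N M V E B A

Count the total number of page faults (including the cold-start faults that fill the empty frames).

8

A -> fault, frames {A}
N -> fault, frames {A,N}
A -> hit
Q -> fault, frames {N,A,Q}
N -> hit
V -> fault, evict A, frames {Q,N,V}
N -> hit
M -> fault, evict Q, frames {V,N,M}
V -> hit
E -> fault, evict N, frames {M,V,E}
B -> fault, evict M, frames {V,E,B}
A -> fault, evict V, frames {E,B,A}
Page faults: 8.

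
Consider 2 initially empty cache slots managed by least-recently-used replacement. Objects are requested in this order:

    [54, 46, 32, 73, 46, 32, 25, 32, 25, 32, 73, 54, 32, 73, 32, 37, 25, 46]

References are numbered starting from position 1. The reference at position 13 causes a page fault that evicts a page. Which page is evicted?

73

pos 1: 54 → fault, frames {54}
pos 2: 46 → fault, frames {54,46}
pos 3: 32 → fault, evict 54, frames {46,32}
pos 4: 73 → fault, evict 46, frames {32,73}
pos 5: 46 → fault, evict 32, frames {73,46}
pos 6: 32 → fault, evict 73, frames {46,32}
pos 7: 25 → fault, evict 46, frames {32,25}
pos 8: 32 → hit
pos 9: 25 → hit
pos 10: 32 → hit
pos 11: 73 → fault, evict 25, frames {32,73}
pos 12: 54 → fault, evict 32, frames {73,54}
pos 13: 32 → fault, evict 73, frames {54,32}
At position 13, page 73 is evicted.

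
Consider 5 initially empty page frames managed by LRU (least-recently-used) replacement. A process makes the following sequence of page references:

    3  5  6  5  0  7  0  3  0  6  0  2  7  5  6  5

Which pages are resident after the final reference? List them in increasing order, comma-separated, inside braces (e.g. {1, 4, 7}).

{0, 2, 5, 6, 7}

3 → fault, frames [3]
5 → fault, frames [3, 5]
6 → fault, frames [3, 5, 6]
5 → hit
0 → fault, frames [3, 6, 5, 0]
7 → fault, frames [3, 6, 5, 0, 7]
0 → hit
3 → hit
0 → hit
6 → hit
0 → hit
2 → fault, evict 5, frames [7, 3, 6, 0, 2]
7 → hit
5 → fault, evict 3, frames [6, 0, 2, 7, 5]
6 → hit
5 → hit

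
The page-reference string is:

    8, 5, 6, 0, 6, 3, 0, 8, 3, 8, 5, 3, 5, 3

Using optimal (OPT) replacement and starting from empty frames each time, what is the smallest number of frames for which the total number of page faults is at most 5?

4

f=1: 14 faults
f=2: 7 faults
f=3: 6 faults
f=4: 5 faults
f=5: 5 faults
Smallest f with faults ≤ 5 is 4.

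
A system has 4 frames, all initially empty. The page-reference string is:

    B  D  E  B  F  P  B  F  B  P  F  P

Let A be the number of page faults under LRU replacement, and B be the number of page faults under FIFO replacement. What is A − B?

-1

Under LRU: F F F . F F . . . . . . → 5 faults.
Under FIFO: F F F . F F F . . . . . → 6 faults.
A − B = 5 − 6 = -1.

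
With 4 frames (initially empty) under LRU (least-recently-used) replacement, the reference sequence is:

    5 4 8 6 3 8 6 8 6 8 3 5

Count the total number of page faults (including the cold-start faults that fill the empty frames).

5 -> fault, frames {5}
4 -> fault, frames {5,4}
8 -> fault, frames {5,4,8}
6 -> fault, frames {5,4,8,6}
3 -> fault, evict 5, frames {4,8,6,3}
8 -> hit
6 -> hit
8 -> hit
6 -> hit
8 -> hit
3 -> hit
5 -> fault, evict 4, frames {6,8,3,5}
Page faults: 6.

6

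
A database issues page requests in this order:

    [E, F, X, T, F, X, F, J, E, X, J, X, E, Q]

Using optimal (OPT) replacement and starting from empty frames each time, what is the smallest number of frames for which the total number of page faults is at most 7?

f=1: 14 faults
f=2: 10 faults
f=3: 7 faults
f=4: 6 faults
f=5: 6 faults
f=6: 6 faults
Smallest f with faults ≤ 7 is 3.

3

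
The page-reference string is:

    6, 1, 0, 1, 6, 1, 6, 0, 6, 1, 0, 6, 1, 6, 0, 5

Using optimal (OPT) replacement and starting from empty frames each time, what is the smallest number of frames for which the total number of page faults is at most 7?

3

f=1: 16 faults
f=2: 9 faults
f=3: 4 faults
f=4: 4 faults
Smallest f with faults ≤ 7 is 3.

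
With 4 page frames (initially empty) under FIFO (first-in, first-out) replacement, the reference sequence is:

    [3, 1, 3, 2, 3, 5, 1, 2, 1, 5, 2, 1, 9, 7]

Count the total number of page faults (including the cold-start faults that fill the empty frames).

3: fault, frames {3}
1: fault, frames {3,1}
3: hit
2: fault, frames {3,1,2}
3: hit
5: fault, frames {3,1,2,5}
1: hit
2: hit
1: hit
5: hit
2: hit
1: hit
9: fault, evict 3, frames {1,2,5,9}
7: fault, evict 1, frames {2,5,9,7}
Page faults: 6.

6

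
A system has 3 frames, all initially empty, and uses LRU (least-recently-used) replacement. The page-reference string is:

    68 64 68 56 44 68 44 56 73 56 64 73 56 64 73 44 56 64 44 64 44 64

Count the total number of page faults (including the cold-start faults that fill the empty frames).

9

68 -> miss, frames (68)
64 -> miss, frames (68 64)
68 -> hit
56 -> miss, frames (64 68 56)
44 -> miss, evict 64, frames (68 56 44)
68 -> hit
44 -> hit
56 -> hit
73 -> miss, evict 68, frames (44 56 73)
56 -> hit
64 -> miss, evict 44, frames (73 56 64)
73 -> hit
56 -> hit
64 -> hit
73 -> hit
44 -> miss, evict 56, frames (64 73 44)
56 -> miss, evict 64, frames (73 44 56)
64 -> miss, evict 73, frames (44 56 64)
44 -> hit
64 -> hit
44 -> hit
64 -> hit
Page faults: 9.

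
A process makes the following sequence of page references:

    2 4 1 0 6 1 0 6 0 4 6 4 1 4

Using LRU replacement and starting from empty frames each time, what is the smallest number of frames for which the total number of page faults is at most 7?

f=1: 14 faults
f=2: 11 faults
f=3: 7 faults
f=4: 5 faults
f=5: 5 faults
Smallest f with faults ≤ 7 is 3.

3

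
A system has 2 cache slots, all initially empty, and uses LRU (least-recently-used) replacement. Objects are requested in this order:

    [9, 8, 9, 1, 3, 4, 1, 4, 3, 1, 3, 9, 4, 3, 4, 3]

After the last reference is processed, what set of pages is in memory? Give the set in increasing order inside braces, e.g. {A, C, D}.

{3, 4}

9: miss, frames [9]
8: miss, frames [9, 8]
9: hit
1: miss, evict 8, frames [9, 1]
3: miss, evict 9, frames [1, 3]
4: miss, evict 1, frames [3, 4]
1: miss, evict 3, frames [4, 1]
4: hit
3: miss, evict 1, frames [4, 3]
1: miss, evict 4, frames [3, 1]
3: hit
9: miss, evict 1, frames [3, 9]
4: miss, evict 3, frames [9, 4]
3: miss, evict 9, frames [4, 3]
4: hit
3: hit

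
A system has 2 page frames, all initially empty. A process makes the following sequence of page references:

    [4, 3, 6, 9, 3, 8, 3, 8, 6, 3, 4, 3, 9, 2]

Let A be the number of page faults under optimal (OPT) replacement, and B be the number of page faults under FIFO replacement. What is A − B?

Under OPT: F F F F . F . . F . F . F F → 9 faults.
Under FIFO: F F F F F F . . F F F . F F → 11 faults.
A − B = 9 − 11 = -2.

-2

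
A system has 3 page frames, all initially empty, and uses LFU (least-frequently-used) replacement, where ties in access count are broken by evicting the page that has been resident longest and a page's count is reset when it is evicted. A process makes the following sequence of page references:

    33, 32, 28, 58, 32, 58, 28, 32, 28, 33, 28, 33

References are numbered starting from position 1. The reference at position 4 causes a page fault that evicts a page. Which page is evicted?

pos 1: 33 -> fault, frames [33]
pos 2: 32 -> fault, frames [33, 32]
pos 3: 28 -> fault, frames [33, 32, 28]
pos 4: 58 -> fault, evict 33, frames [32, 28, 58]
At position 4, page 33 is evicted.

33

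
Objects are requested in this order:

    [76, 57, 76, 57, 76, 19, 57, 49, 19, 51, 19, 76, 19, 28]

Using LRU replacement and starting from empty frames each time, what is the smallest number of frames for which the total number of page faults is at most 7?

3

f=1: 14 faults
f=2: 9 faults
f=3: 7 faults
f=4: 7 faults
f=5: 6 faults
f=6: 6 faults
Smallest f with faults ≤ 7 is 3.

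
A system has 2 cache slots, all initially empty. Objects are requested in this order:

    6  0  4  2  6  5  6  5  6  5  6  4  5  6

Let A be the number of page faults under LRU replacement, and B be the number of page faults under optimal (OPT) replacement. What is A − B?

2

Under LRU: F F F F F F . . . . . F F F → 9 faults.
Under OPT: F F F F . F . . . . . F . F → 7 faults.
A − B = 9 − 7 = 2.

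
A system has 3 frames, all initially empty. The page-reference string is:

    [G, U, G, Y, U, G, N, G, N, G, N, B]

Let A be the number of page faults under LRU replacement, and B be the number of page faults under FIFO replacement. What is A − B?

Under LRU: F F . F . . F . . . . F → 5 faults.
Under FIFO: F F . F . . F F . . . F → 6 faults.
A − B = 5 − 6 = -1.

-1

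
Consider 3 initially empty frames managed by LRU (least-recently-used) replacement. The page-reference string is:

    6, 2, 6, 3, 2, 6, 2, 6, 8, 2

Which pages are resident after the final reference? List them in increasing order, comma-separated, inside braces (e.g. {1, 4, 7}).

6: fault, frames [6]
2: fault, frames [6, 2]
6: hit
3: fault, frames [2, 6, 3]
2: hit
6: hit
2: hit
6: hit
8: fault, evict 3, frames [2, 6, 8]
2: hit

{2, 6, 8}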